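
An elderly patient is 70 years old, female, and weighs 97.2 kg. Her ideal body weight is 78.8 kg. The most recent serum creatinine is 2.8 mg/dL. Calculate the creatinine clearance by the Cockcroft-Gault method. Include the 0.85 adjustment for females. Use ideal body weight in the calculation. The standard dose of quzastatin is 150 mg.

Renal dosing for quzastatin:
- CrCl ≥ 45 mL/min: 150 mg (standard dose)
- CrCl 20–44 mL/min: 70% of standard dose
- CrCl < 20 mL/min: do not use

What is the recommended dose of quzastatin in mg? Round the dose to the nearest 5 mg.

105 mg

CrCl = (140 − 70) × 78.8 / (72 × 2.8) × 0.85 = 5516.0 / 201.60 × 0.85 ≈ 23.3 mL/min
CrCl ≈ 23 mL/min → bracket 20–44 mL/min.
70% of 150 mg = 105 mg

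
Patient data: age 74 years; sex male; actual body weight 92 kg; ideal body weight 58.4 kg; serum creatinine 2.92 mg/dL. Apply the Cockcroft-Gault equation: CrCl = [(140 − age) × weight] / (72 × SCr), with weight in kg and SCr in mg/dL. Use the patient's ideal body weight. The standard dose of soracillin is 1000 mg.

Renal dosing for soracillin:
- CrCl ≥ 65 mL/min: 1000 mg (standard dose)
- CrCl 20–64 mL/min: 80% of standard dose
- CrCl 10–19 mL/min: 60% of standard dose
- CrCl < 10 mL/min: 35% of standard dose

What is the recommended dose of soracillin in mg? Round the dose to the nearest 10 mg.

CrCl = (140 − 74) × 58.4 / (72 × 2.92) = 3854.4 / 210.24 ≈ 18.3 mL/min
CrCl ≈ 18 mL/min → bracket 10–19 mL/min.
60% of 1000 mg = 600 mg

600 mg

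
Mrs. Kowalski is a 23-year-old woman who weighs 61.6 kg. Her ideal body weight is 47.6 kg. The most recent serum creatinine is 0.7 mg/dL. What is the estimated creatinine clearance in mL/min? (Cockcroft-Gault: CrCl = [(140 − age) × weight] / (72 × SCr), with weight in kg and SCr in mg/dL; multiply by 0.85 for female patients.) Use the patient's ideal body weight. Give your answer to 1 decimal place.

93.9 mL/min

CrCl = (140 − 23) × 47.6 / (72 × 0.7) × 0.85 = 5569.2 / 50.40 × 0.85 ≈ 93.9 mL/min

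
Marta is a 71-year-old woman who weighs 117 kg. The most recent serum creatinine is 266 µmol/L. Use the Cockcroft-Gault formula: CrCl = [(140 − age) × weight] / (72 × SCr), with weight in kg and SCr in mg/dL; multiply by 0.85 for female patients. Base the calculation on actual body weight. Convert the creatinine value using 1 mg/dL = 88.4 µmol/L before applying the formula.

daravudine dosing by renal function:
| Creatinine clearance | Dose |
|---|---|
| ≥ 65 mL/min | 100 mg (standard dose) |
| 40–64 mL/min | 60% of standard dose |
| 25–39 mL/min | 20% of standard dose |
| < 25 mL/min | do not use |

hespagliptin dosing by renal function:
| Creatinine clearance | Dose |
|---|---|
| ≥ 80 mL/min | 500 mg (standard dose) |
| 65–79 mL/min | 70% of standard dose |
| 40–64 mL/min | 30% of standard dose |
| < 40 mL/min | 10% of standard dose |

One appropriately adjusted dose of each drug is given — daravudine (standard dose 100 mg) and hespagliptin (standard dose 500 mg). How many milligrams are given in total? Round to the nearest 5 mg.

70 mg

SCr = 266 / 88.4 = 3.009 mg/dL
CrCl = (140 − 71) × 117 / (72 × 3.009) × 0.85 = 8073.0 / 216.65 × 0.85 ≈ 31.7 mL/min
CrCl ≈ 32 mL/min.
daravudine: 25–39 mL/min → 20% of 100 mg = 20 mg.
hespagliptin: < 40 mL/min → 10% of 500 mg = 50 mg.
Total = 20 + 50 = 70 mg.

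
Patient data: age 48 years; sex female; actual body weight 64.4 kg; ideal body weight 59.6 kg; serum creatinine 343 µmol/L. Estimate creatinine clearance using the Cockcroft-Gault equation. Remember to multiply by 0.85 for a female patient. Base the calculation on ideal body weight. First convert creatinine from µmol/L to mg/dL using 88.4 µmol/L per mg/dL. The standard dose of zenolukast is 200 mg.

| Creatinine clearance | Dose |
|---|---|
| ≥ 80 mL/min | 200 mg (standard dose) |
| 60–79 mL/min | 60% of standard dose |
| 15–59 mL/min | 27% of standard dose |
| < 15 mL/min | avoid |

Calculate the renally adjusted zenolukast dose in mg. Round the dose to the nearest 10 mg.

SCr = 343 / 88.4 = 3.88 mg/dL
CrCl = (140 − 48) × 59.6 / (72 × 3.88) × 0.85 = 5483.2 / 279.36 × 0.85 ≈ 16.7 mL/min
CrCl ≈ 17 mL/min → bracket 15–59 mL/min.
27% of 200 mg = 54 mg → 50 mg

50 mg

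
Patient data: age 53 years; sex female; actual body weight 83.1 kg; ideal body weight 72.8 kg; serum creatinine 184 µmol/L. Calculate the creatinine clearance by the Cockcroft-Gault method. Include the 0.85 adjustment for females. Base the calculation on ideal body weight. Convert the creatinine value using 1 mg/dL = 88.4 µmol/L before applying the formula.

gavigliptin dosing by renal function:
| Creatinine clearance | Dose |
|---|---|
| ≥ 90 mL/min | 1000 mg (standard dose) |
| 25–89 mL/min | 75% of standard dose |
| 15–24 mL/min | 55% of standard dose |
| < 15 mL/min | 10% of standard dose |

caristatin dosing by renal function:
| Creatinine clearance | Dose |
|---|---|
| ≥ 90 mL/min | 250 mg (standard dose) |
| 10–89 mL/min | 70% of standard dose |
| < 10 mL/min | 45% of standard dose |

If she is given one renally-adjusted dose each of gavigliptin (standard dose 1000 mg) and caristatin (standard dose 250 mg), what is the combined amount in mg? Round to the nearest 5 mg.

925 mg

SCr = 184 / 88.4 = 2.081 mg/dL
CrCl = (140 − 53) × 72.8 / (72 × 2.081) × 0.85 = 6333.6 / 149.83 × 0.85 ≈ 35.9 mL/min
CrCl ≈ 36 mL/min.
gavigliptin: 25–89 mL/min → 75% of 1000 mg = 750 mg.
caristatin: 10–89 mL/min → 70% of 250 mg = 175 mg.
Total = 750 + 175 = 925 mg.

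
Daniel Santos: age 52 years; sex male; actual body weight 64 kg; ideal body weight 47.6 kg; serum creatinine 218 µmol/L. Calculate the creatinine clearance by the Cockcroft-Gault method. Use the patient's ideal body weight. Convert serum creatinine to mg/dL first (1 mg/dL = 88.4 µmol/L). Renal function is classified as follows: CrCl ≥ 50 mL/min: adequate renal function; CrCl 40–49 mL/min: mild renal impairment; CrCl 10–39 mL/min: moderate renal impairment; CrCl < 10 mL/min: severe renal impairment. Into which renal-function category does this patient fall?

moderate renal impairment

SCr = 218 / 88.4 = 2.466 mg/dL
CrCl = (140 − 52) × 47.6 / (72 × 2.466) = 4188.8 / 177.55 ≈ 23.6 mL/min
24 mL/min falls in the 'moderate renal impairment' range.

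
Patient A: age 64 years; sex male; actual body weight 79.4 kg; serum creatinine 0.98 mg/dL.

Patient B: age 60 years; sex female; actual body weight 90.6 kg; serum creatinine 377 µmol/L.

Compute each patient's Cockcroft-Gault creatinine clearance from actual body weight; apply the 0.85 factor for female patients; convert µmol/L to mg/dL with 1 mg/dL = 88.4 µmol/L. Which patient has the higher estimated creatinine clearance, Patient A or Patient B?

Patient A

Patient A: CrCl = (140 − 64) × 79.4 / (72 × 0.98) = 6034.4 / 70.56 ≈ 85.5 mL/min
Patient B: SCr = 377 / 88.4 = 4.265 mg/dL
Patient B: CrCl = (140 − 60) × 90.6 / (72 × 4.265) × 0.85 = 7248.0 / 307.08 × 0.85 ≈ 20.1 mL/min
85.5 vs 20.1 mL/min → Patient A is higher.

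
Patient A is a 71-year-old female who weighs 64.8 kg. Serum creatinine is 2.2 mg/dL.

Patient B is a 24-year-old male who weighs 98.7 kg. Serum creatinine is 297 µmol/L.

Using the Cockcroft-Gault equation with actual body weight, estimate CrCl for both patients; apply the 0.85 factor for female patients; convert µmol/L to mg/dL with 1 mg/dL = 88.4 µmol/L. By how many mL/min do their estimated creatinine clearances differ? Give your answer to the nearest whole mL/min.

Patient A: CrCl = (140 − 71) × 64.8 / (72 × 2.2) × 0.85 = 4471.2 / 158.40 × 0.85 ≈ 24.0 mL/min
Patient B: SCr = 297 / 88.4 = 3.36 mg/dL
Patient B: CrCl = (140 − 24) × 98.7 / (72 × 3.36) = 11449.2 / 241.92 ≈ 47.3 mL/min
|24.0 − 47.3| = 23.3 mL/min

23 mL/min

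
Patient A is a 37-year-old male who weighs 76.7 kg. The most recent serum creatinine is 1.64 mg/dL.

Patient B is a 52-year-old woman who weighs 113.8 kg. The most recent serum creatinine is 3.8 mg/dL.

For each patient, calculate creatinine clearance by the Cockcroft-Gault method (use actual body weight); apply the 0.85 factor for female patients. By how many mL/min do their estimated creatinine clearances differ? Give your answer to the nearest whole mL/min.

36 mL/min

Patient A: CrCl = (140 − 37) × 76.7 / (72 × 1.64) = 7900.1 / 118.08 ≈ 66.9 mL/min
Patient B: CrCl = (140 − 52) × 113.8 / (72 × 3.8) × 0.85 = 10014.4 / 273.60 × 0.85 ≈ 31.1 mL/min
|66.9 − 31.1| = 35.8 mL/min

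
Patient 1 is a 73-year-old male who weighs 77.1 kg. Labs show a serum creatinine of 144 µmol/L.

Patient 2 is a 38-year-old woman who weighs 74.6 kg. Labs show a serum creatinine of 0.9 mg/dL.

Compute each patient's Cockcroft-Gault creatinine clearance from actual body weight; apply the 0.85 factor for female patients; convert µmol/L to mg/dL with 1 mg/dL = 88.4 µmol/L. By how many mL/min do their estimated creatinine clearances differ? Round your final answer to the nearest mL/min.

Patient 1: SCr = 144 / 88.4 = 1.629 mg/dL
Patient 1: CrCl = (140 − 73) × 77.1 / (72 × 1.629) = 5165.7 / 117.29 ≈ 44.0 mL/min
Patient 2: CrCl = (140 − 38) × 74.6 / (72 × 0.9) × 0.85 = 7609.2 / 64.80 × 0.85 ≈ 99.8 mL/min
|44.0 − 99.8| = 55.8 mL/min

56 mL/min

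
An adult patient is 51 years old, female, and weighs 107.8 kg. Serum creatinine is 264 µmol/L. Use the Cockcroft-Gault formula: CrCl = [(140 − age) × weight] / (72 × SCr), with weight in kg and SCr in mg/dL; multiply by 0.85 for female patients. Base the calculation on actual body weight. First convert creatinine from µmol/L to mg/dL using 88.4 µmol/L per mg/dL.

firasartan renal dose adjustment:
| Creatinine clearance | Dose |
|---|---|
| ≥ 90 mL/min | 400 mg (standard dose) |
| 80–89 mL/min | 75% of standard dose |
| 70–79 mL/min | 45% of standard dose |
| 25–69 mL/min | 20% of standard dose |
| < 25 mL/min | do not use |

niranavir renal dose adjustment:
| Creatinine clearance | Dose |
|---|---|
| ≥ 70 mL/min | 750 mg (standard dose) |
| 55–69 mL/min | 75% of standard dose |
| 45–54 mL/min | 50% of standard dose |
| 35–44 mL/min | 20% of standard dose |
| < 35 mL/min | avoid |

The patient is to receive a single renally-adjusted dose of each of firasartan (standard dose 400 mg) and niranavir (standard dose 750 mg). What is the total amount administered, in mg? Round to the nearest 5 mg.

230 mg

SCr = 264 / 88.4 = 2.986 mg/dL
CrCl = (140 − 51) × 107.8 / (72 × 2.986) × 0.85 = 9594.2 / 214.99 × 0.85 ≈ 37.9 mL/min
CrCl ≈ 38 mL/min.
firasartan: 25–69 mL/min → 20% of 400 mg = 80 mg.
niranavir: 35–44 mL/min → 20% of 750 mg = 150 mg.
Total = 80 + 150 = 230 mg.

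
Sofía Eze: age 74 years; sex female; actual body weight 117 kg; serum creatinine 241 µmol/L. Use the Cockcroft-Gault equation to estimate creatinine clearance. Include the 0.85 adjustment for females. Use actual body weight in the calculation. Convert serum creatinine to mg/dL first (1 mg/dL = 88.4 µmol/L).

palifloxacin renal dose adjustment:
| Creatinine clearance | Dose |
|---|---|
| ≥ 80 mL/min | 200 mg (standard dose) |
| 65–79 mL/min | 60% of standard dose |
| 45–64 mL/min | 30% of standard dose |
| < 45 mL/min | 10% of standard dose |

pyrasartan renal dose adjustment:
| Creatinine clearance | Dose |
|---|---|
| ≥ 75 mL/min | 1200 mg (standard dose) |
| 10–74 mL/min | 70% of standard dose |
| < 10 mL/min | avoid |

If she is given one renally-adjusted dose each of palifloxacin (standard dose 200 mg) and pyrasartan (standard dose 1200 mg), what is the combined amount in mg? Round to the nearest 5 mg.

SCr = 241 / 88.4 = 2.726 mg/dL
CrCl = (140 − 74) × 117 / (72 × 2.726) × 0.85 = 7722.0 / 196.27 × 0.85 ≈ 33.4 mL/min
CrCl ≈ 33 mL/min.
palifloxacin: < 45 mL/min → 10% of 200 mg = 20 mg.
pyrasartan: 10–74 mL/min → 70% of 1200 mg = 840 mg.
Total = 20 + 840 = 860 mg.

860 mg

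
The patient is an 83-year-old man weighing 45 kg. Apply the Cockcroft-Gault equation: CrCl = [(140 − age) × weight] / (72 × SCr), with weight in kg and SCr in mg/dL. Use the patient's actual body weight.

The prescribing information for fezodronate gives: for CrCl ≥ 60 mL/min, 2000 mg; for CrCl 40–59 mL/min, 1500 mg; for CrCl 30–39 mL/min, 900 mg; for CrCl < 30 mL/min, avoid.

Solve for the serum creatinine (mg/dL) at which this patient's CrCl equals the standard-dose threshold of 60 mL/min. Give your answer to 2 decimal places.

0.59 mg/dL

Standard dose requires CrCl ≥ 60 mL/min.
Set (140 − 83) × 45 / (72 × SCr) = 60
SCr = (140 − 83) × 45 / (72 × 60) = 0.594 mg/dL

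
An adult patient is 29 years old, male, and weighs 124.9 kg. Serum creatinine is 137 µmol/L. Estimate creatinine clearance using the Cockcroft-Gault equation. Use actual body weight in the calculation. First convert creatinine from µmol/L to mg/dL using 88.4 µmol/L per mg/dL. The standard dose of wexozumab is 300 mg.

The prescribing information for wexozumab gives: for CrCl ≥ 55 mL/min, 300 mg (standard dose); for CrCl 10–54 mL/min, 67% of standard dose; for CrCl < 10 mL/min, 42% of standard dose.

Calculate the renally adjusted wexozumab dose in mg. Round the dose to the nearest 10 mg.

SCr = 137 / 88.4 = 1.55 mg/dL
CrCl = (140 − 29) × 124.9 / (72 × 1.55) = 13863.9 / 111.60 ≈ 124.2 mL/min
CrCl ≈ 124 mL/min → bracket ≥ 55 mL/min.
100% of 300 mg = 300 mg

300 mg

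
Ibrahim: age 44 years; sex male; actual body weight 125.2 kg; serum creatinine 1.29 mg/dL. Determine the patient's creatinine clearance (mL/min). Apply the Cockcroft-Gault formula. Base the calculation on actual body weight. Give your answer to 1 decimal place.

CrCl = (140 − 44) × 125.2 / (72 × 1.29) = 12019.2 / 92.88 ≈ 129.4 mL/min

129.4 mL/min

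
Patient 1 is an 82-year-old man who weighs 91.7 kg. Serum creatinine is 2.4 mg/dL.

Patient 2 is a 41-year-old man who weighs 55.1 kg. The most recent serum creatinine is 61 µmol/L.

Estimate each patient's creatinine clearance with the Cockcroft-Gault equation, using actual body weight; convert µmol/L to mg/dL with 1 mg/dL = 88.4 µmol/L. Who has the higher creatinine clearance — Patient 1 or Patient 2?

Patient 2

Patient 1: CrCl = (140 − 82) × 91.7 / (72 × 2.4) = 5318.6 / 172.80 ≈ 30.8 mL/min
Patient 2: SCr = 61 / 88.4 = 0.69 mg/dL
Patient 2: CrCl = (140 − 41) × 55.1 / (72 × 0.69) = 5454.9 / 49.68 ≈ 109.8 mL/min
30.8 vs 109.8 mL/min → Patient 2 is higher.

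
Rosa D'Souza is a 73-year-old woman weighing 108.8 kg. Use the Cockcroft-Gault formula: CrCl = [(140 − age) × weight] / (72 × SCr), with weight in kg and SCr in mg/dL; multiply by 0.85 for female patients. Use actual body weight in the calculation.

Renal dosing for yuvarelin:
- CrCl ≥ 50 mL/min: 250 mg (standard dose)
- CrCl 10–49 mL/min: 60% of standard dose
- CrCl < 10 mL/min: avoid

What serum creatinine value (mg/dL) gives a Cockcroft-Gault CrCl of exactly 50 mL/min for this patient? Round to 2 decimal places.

Standard dose requires CrCl ≥ 50 mL/min.
Set (140 − 73) × 108.8 × 0.85 / (72 × SCr) = 50
SCr = (140 − 73) × 108.8 × 0.85 / (72 × 50) = 1.721 mg/dL

1.72 mg/dL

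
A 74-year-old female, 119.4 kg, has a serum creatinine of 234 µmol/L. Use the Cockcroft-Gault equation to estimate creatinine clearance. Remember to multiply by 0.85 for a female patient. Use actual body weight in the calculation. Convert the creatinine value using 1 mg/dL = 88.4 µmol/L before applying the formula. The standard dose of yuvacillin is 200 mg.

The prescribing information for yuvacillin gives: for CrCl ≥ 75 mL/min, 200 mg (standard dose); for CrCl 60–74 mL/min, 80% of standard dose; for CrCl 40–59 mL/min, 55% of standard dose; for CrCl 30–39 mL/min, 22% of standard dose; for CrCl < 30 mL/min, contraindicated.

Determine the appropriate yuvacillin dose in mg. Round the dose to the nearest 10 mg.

SCr = 234 / 88.4 = 2.647 mg/dL
CrCl = (140 − 74) × 119.4 / (72 × 2.647) × 0.85 = 7880.4 / 190.58 × 0.85 ≈ 35.1 mL/min
CrCl ≈ 35 mL/min → bracket 30–39 mL/min.
22% of 200 mg = 44 mg → 40 mg

40 mg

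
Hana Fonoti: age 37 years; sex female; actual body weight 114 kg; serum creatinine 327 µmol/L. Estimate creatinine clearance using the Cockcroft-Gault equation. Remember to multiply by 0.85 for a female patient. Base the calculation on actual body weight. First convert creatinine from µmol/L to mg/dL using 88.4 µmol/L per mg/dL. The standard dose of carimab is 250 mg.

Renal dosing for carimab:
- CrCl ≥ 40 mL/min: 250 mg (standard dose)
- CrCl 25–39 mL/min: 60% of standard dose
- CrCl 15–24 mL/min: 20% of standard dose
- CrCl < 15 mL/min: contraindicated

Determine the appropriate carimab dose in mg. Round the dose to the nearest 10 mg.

150 mg

SCr = 327 / 88.4 = 3.699 mg/dL
CrCl = (140 − 37) × 114 / (72 × 3.699) × 0.85 = 11742.0 / 266.33 × 0.85 ≈ 37.5 mL/min
CrCl ≈ 37 mL/min → bracket 25–39 mL/min.
60% of 250 mg = 150 mg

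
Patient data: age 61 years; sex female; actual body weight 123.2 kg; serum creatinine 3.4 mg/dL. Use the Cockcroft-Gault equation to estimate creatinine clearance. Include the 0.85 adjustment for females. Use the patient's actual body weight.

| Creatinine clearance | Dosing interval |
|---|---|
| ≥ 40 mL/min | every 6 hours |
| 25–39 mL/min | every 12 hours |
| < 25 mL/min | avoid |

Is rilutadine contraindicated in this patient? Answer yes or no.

no

CrCl = (140 − 61) × 123.2 / (72 × 3.4) × 0.85 = 9732.8 / 244.80 × 0.85 ≈ 33.8 mL/min
CrCl ≈ 34 mL/min, which is ≥ 25 mL/min.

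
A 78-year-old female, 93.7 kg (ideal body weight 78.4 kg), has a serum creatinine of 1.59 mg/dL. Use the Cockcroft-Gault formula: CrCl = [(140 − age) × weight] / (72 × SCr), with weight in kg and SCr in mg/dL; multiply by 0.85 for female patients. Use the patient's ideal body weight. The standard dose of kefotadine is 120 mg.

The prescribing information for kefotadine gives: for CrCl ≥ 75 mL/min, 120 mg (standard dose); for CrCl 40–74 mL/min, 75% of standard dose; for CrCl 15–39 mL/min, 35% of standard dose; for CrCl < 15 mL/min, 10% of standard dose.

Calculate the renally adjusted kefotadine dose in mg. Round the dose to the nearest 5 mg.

CrCl = (140 − 78) × 78.4 / (72 × 1.59) × 0.85 = 4860.8 / 114.48 × 0.85 ≈ 36.1 mL/min
CrCl ≈ 36 mL/min → bracket 15–39 mL/min.
35% of 120 mg = 42 mg → 40 mg

40 mg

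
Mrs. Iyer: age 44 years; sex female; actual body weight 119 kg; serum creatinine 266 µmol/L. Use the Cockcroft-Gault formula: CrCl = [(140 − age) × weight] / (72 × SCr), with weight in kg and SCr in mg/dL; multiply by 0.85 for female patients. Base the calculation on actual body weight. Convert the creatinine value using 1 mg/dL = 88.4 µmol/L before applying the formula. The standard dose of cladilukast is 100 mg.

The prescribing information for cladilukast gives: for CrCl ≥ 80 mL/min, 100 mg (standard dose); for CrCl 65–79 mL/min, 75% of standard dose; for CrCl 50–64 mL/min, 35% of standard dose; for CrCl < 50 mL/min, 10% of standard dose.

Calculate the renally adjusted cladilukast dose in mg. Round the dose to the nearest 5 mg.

10 mg

SCr = 266 / 88.4 = 3.009 mg/dL
CrCl = (140 − 44) × 119 / (72 × 3.009) × 0.85 = 11424.0 / 216.65 × 0.85 ≈ 44.8 mL/min
CrCl ≈ 45 mL/min → bracket < 50 mL/min.
10% of 100 mg = 10 mg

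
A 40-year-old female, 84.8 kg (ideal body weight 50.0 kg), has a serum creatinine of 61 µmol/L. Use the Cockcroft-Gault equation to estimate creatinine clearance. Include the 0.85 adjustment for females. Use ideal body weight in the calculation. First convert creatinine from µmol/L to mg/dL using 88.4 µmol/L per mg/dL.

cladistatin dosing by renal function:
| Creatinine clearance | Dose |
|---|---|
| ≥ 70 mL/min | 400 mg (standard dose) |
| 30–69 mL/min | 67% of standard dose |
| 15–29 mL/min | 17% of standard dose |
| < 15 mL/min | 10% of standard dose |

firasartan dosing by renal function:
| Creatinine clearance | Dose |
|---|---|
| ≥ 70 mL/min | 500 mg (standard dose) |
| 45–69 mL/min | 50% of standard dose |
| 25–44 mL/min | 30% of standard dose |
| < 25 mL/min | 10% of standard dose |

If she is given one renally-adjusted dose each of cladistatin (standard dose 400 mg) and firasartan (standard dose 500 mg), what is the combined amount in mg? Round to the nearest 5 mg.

900 mg

SCr = 61 / 88.4 = 0.69 mg/dL
CrCl = (140 − 40) × 50 / (72 × 0.69) × 0.85 = 5000.0 / 49.68 × 0.85 ≈ 85.5 mL/min
CrCl ≈ 86 mL/min.
cladistatin: ≥ 70 mL/min → 100% of 400 mg = 400 mg.
firasartan: ≥ 70 mL/min → 100% of 500 mg = 500 mg.
Total = 400 + 500 = 900 mg.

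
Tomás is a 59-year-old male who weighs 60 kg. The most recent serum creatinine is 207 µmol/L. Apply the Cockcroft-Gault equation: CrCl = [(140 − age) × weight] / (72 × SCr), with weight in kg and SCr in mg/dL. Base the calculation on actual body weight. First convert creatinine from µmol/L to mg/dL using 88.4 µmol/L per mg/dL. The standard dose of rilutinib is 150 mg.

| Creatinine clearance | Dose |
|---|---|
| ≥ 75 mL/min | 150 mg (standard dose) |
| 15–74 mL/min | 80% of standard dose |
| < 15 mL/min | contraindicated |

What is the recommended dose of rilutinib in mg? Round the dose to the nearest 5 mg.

120 mg

SCr = 207 / 88.4 = 2.342 mg/dL
CrCl = (140 − 59) × 60 / (72 × 2.342) = 4860.0 / 168.62 ≈ 28.8 mL/min
CrCl ≈ 29 mL/min → bracket 15–74 mL/min.
80% of 150 mg = 120 mg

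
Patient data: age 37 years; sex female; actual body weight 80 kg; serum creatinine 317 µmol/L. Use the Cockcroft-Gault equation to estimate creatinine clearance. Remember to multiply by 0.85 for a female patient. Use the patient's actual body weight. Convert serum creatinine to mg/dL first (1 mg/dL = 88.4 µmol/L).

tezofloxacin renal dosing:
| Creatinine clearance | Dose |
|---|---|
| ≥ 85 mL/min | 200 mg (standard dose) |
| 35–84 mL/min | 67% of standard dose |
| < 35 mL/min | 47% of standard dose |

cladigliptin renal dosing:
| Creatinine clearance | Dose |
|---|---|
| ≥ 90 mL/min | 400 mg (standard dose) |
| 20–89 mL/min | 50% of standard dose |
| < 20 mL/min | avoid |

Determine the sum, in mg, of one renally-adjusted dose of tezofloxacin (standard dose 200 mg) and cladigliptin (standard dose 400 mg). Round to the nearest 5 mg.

295 mg

SCr = 317 / 88.4 = 3.586 mg/dL
CrCl = (140 − 37) × 80 / (72 × 3.586) × 0.85 = 8240.0 / 258.19 × 0.85 ≈ 27.1 mL/min
CrCl ≈ 27 mL/min.
tezofloxacin: < 35 mL/min → 47% of 200 mg = 94 mg.
cladigliptin: 20–89 mL/min → 50% of 400 mg = 200 mg.
Total = 94 + 200 = 294 mg.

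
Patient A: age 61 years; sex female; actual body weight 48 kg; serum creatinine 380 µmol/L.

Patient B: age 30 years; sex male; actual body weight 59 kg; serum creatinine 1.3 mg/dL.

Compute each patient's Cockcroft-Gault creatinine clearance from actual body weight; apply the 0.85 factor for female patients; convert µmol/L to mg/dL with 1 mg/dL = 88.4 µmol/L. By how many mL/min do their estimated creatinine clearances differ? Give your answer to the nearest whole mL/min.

59 mL/min

Patient A: SCr = 380 / 88.4 = 4.299 mg/dL
Patient A: CrCl = (140 − 61) × 48 / (72 × 4.299) × 0.85 = 3792.0 / 309.53 × 0.85 ≈ 10.4 mL/min
Patient B: CrCl = (140 − 30) × 59 / (72 × 1.3) = 6490.0 / 93.60 ≈ 69.3 mL/min
|10.4 − 69.3| = 58.9 mL/min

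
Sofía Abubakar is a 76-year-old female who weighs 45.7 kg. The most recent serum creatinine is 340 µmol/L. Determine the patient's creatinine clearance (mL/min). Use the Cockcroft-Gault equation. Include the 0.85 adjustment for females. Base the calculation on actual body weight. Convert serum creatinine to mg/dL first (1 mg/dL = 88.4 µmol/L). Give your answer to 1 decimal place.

SCr = 340 / 88.4 = 3.846 mg/dL
CrCl = (140 − 76) × 45.7 / (72 × 3.846) × 0.85 = 2924.8 / 276.91 × 0.85 ≈ 9.0 mL/min

9.0 mL/min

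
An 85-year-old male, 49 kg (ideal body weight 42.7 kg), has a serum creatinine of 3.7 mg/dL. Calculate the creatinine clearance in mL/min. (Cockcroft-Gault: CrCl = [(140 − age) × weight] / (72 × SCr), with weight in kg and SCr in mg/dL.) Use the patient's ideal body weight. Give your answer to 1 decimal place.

8.8 mL/min

CrCl = (140 − 85) × 42.7 / (72 × 3.7) = 2348.5 / 266.40 ≈ 8.8 mL/min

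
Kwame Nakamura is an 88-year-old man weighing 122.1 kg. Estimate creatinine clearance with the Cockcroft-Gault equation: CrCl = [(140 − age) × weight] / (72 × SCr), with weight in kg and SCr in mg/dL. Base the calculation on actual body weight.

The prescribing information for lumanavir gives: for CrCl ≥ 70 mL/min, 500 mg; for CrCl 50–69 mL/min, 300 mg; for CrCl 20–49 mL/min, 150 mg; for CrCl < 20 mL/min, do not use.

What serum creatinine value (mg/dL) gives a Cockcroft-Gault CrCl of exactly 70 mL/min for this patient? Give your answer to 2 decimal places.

Standard dose requires CrCl ≥ 70 mL/min.
Set (140 − 88) × 122.1 / (72 × SCr) = 70
SCr = (140 − 88) × 122.1 / (72 × 70) = 1.260 mg/dL

1.26 mg/dL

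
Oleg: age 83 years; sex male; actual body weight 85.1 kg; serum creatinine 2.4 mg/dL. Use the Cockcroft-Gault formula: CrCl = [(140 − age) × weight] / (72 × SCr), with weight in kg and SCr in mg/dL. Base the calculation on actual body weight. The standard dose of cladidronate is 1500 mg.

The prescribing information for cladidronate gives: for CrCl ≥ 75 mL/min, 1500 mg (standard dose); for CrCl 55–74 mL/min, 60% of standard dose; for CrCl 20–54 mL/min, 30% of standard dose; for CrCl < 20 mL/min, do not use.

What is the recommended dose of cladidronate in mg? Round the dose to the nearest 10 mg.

450 mg

CrCl = (140 − 83) × 85.1 / (72 × 2.4) = 4850.7 / 172.80 ≈ 28.1 mL/min
CrCl ≈ 28 mL/min → bracket 20–54 mL/min.
30% of 1500 mg = 450 mg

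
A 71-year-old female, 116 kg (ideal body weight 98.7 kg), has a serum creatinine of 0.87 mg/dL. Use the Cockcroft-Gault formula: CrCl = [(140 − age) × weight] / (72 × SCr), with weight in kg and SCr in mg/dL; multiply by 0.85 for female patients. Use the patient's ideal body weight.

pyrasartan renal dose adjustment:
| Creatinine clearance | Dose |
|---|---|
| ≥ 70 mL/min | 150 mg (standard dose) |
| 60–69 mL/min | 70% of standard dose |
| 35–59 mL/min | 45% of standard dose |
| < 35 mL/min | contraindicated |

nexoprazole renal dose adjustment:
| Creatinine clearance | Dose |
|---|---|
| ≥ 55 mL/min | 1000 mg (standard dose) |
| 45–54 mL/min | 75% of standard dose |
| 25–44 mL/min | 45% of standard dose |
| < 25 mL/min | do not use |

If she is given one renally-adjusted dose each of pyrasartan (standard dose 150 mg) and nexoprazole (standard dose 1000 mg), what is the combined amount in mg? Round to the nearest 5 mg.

CrCl = (140 − 71) × 98.7 / (72 × 0.87) × 0.85 = 6810.3 / 62.64 × 0.85 ≈ 92.4 mL/min
CrCl ≈ 92 mL/min.
pyrasartan: ≥ 70 mL/min → 100% of 150 mg = 150 mg.
nexoprazole: ≥ 55 mL/min → 100% of 1000 mg = 1000 mg.
Total = 150 + 1000 = 1150 mg.

1150 mg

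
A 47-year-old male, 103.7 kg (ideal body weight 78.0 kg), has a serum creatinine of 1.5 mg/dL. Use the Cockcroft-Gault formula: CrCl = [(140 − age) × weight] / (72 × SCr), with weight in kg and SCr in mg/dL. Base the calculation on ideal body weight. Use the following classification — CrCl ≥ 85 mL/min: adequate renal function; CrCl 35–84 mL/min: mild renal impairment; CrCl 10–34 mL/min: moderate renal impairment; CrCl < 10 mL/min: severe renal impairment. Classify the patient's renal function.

CrCl = (140 − 47) × 78 / (72 × 1.5) = 7254.0 / 108.00 ≈ 67.2 mL/min
67 mL/min falls in the 'mild renal impairment' range.

mild renal impairment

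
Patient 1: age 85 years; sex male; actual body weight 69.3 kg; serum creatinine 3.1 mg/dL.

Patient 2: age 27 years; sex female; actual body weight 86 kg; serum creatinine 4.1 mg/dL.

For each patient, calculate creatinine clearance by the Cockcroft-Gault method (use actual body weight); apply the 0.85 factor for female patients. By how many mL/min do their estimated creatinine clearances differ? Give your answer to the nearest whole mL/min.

11 mL/min

Patient 1: CrCl = (140 − 85) × 69.3 / (72 × 3.1) = 3811.5 / 223.20 ≈ 17.1 mL/min
Patient 2: CrCl = (140 − 27) × 86 / (72 × 4.1) × 0.85 = 9718.0 / 295.20 × 0.85 ≈ 28.0 mL/min
|17.1 − 28.0| = 10.9 mL/min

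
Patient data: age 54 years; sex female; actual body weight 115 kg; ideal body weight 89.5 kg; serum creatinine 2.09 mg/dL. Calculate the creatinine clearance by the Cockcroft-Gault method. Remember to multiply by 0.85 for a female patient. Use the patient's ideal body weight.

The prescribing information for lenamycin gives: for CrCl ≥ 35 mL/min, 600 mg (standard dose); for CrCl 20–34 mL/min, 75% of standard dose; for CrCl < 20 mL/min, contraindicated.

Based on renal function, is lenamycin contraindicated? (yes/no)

CrCl = (140 − 54) × 89.5 / (72 × 2.09) × 0.85 = 7697.0 / 150.48 × 0.85 ≈ 43.5 mL/min
CrCl ≈ 43 mL/min, which is ≥ 20 mL/min.

no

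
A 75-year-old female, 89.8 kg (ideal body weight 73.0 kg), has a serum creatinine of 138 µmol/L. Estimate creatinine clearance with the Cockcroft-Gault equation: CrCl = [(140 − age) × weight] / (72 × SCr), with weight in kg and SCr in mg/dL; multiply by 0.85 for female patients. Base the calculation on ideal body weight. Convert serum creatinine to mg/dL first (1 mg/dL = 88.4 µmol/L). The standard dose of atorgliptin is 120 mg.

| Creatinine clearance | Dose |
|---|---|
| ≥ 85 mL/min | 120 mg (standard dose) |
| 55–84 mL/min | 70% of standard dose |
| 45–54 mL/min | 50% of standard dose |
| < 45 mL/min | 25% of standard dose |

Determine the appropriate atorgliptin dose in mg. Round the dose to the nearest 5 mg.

SCr = 138 / 88.4 = 1.561 mg/dL
CrCl = (140 − 75) × 73 / (72 × 1.561) × 0.85 = 4745.0 / 112.39 × 0.85 ≈ 35.9 mL/min
CrCl ≈ 36 mL/min → bracket < 45 mL/min.
25% of 120 mg = 30 mg

30 mg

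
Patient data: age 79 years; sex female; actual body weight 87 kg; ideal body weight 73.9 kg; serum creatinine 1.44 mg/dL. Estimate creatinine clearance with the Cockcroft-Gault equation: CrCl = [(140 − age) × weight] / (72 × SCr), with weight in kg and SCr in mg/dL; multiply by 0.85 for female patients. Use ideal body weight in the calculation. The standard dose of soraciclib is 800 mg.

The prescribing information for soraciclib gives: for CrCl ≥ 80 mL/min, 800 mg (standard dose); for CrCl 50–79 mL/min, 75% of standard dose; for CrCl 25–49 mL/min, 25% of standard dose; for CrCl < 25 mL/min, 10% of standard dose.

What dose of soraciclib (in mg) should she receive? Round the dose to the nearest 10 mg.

200 mg

CrCl = (140 − 79) × 73.9 / (72 × 1.44) × 0.85 = 4507.9 / 103.68 × 0.85 ≈ 37.0 mL/min
CrCl ≈ 37 mL/min → bracket 25–49 mL/min.
25% of 800 mg = 200 mg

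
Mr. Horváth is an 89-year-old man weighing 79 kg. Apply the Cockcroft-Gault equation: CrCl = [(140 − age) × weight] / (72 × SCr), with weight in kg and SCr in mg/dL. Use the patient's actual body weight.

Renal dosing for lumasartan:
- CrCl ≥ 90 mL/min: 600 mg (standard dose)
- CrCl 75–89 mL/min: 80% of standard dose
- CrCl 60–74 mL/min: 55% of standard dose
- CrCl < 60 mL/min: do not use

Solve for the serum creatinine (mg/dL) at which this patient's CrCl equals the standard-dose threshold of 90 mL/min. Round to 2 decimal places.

0.62 mg/dL

Standard dose requires CrCl ≥ 90 mL/min.
Set (140 − 89) × 79 / (72 × SCr) = 90
SCr = (140 − 89) × 79 / (72 × 90) = 0.622 mg/dL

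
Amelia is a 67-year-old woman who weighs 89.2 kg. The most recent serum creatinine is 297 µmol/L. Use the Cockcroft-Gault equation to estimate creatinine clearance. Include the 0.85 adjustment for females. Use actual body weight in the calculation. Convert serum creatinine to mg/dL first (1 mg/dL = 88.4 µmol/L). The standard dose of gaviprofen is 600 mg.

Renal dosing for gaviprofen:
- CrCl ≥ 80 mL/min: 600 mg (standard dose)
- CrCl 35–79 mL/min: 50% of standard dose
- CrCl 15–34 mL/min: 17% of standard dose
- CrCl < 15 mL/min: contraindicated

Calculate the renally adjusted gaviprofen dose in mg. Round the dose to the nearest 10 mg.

SCr = 297 / 88.4 = 3.36 mg/dL
CrCl = (140 − 67) × 89.2 / (72 × 3.36) × 0.85 = 6511.6 / 241.92 × 0.85 ≈ 22.9 mL/min
CrCl ≈ 23 mL/min → bracket 15–34 mL/min.
17% of 600 mg = 102 mg → 100 mg

100 mg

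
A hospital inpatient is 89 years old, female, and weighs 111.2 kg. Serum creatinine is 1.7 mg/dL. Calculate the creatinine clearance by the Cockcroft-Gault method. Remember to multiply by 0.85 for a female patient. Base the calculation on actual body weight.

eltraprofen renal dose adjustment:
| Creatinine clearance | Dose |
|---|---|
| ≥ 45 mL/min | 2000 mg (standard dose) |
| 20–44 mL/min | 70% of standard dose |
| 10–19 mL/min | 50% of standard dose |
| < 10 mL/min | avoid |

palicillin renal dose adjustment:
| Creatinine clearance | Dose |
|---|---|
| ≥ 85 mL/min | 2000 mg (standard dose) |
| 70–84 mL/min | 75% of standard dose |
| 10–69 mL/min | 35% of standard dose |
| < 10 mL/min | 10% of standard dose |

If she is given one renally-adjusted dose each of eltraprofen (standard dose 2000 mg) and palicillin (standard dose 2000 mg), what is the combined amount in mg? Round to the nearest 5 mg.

2100 mg

CrCl = (140 − 89) × 111.2 / (72 × 1.7) × 0.85 = 5671.2 / 122.40 × 0.85 ≈ 39.4 mL/min
CrCl ≈ 39 mL/min.
eltraprofen: 20–44 mL/min → 70% of 2000 mg = 1400 mg.
palicillin: 10–69 mL/min → 35% of 2000 mg = 700 mg.
Total = 1400 + 700 = 2100 mg.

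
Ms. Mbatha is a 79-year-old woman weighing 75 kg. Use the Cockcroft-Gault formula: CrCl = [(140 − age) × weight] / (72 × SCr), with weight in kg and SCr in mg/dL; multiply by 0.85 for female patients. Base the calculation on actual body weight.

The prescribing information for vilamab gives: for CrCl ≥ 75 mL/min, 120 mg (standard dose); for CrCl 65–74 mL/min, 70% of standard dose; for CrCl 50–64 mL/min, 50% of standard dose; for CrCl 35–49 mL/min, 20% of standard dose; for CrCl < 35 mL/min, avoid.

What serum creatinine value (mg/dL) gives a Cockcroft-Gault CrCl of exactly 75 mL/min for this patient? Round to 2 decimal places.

0.72 mg/dL

Standard dose requires CrCl ≥ 75 mL/min.
Set (140 − 79) × 75 × 0.85 / (72 × SCr) = 75
SCr = (140 − 79) × 75 × 0.85 / (72 × 75) = 0.720 mg/dL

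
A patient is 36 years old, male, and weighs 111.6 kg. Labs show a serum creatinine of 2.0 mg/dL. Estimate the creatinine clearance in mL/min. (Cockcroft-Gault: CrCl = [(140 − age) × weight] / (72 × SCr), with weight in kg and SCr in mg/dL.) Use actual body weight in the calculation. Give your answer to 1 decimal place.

CrCl = (140 − 36) × 111.6 / (72 × 2) = 11606.4 / 144.00 ≈ 80.6 mL/min

80.6 mL/min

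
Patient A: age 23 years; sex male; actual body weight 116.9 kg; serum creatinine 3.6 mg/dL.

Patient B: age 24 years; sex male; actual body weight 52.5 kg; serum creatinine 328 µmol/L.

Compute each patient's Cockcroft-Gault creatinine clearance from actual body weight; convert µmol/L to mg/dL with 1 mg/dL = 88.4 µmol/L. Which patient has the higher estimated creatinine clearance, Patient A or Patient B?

Patient A

Patient A: CrCl = (140 − 23) × 116.9 / (72 × 3.6) = 13677.3 / 259.20 ≈ 52.8 mL/min
Patient B: SCr = 328 / 88.4 = 3.71 mg/dL
Patient B: CrCl = (140 − 24) × 52.5 / (72 × 3.71) = 6090.0 / 267.12 ≈ 22.8 mL/min
52.8 vs 22.8 mL/min → Patient A is higher.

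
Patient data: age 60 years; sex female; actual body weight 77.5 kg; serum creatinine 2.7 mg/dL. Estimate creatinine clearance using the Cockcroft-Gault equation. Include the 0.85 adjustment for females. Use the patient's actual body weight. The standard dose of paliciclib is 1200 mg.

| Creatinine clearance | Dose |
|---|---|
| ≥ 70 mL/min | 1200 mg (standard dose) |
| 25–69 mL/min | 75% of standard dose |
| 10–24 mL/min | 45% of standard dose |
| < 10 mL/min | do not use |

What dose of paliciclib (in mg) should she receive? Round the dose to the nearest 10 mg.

900 mg

CrCl = (140 − 60) × 77.5 / (72 × 2.7) × 0.85 = 6200.0 / 194.40 × 0.85 ≈ 27.1 mL/min
CrCl ≈ 27 mL/min → bracket 25–69 mL/min.
75% of 1200 mg = 900 mg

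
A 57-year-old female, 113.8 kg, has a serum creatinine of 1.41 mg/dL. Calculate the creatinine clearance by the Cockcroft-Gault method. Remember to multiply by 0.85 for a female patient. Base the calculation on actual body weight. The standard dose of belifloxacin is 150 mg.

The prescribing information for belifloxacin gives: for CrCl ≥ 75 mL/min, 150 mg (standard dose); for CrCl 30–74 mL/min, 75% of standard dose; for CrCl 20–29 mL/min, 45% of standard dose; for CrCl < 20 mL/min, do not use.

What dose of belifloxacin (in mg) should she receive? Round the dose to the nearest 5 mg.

150 mg

CrCl = (140 − 57) × 113.8 / (72 × 1.41) × 0.85 = 9445.4 / 101.52 × 0.85 ≈ 79.1 mL/min
CrCl ≈ 79 mL/min → bracket ≥ 75 mL/min.
100% of 150 mg = 150 mg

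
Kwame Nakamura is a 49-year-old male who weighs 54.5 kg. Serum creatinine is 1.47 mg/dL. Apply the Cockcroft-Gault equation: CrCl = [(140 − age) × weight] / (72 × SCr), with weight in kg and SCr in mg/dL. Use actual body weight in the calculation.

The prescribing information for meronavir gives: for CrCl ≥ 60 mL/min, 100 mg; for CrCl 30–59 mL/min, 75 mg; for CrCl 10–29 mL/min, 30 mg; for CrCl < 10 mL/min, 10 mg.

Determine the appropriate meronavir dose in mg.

CrCl = (140 − 49) × 54.5 / (72 × 1.47) = 4959.5 / 105.84 ≈ 46.9 mL/min
CrCl ≈ 47 mL/min → bracket 30–59 mL/min.
Dose for this bracket: 75 mg.

75 mg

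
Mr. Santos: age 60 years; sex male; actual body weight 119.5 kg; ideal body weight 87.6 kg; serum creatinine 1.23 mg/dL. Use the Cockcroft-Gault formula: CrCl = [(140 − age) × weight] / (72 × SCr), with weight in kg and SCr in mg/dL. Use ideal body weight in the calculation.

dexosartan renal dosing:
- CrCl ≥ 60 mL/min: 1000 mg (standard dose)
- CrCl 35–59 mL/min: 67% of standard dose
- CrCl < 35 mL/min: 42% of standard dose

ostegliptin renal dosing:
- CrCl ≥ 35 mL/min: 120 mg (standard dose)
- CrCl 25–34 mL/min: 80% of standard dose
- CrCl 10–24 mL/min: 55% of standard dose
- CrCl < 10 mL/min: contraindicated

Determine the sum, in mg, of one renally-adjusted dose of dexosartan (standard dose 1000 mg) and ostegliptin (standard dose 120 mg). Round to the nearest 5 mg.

1120 mg

CrCl = (140 − 60) × 87.6 / (72 × 1.23) = 7008.0 / 88.56 ≈ 79.1 mL/min
CrCl ≈ 79 mL/min.
dexosartan: ≥ 60 mL/min → 100% of 1000 mg = 1000 mg.
ostegliptin: ≥ 35 mL/min → 100% of 120 mg = 120 mg.
Total = 1000 + 120 = 1120 mg.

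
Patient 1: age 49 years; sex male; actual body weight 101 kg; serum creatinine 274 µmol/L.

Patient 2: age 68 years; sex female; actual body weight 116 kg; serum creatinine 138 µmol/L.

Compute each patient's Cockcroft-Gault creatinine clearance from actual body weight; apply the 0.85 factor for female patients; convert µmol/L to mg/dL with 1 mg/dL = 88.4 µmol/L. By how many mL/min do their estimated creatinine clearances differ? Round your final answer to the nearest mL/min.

22 mL/min

Patient 1: SCr = 274 / 88.4 = 3.1 mg/dL
Patient 1: CrCl = (140 − 49) × 101 / (72 × 3.1) = 9191.0 / 223.20 ≈ 41.2 mL/min
Patient 2: SCr = 138 / 88.4 = 1.561 mg/dL
Patient 2: CrCl = (140 − 68) × 116 / (72 × 1.561) × 0.85 = 8352.0 / 112.39 × 0.85 ≈ 63.2 mL/min
|41.2 − 63.2| = 22.0 mL/min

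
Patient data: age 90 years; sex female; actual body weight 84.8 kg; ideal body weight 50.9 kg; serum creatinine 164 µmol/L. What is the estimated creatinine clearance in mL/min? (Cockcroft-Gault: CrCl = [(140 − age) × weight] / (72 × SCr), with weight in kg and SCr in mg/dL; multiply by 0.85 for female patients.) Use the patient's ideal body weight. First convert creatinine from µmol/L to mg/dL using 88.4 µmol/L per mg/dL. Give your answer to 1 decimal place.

SCr = 164 / 88.4 = 1.855 mg/dL
CrCl = (140 − 90) × 50.9 / (72 × 1.855) × 0.85 = 2545.0 / 133.56 × 0.85 ≈ 16.2 mL/min

16.2 mL/min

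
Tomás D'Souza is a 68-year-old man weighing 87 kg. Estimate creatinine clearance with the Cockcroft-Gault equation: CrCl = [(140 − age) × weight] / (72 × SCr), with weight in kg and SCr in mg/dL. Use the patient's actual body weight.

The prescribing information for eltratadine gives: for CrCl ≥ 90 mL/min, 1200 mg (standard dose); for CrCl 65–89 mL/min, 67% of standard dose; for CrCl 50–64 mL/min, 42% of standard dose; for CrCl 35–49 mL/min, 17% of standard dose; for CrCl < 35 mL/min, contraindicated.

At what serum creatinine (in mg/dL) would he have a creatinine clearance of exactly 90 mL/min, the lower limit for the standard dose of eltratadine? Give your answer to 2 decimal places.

Standard dose requires CrCl ≥ 90 mL/min.
Set (140 − 68) × 87 / (72 × SCr) = 90
SCr = (140 − 68) × 87 / (72 × 90) = 0.967 mg/dL

0.97 mg/dL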